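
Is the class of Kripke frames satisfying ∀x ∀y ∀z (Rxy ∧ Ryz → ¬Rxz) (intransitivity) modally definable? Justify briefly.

If a class were modally definable it would be closed under surjective bounded morphisms (Goldblatt–Thomason).
The 3-cycle (worlds a,b,c with a→b→c→a) is intransitive. Mapping every world to a single reflexive point • is a surjective bounded morphism; the reflexive point is not intransitive (R••∧R•• but R••).
Hence intransitivity is not modally definable.

No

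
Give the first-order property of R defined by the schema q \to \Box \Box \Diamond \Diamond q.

\forall x \forall z (x R^2 z \to \exists w (x = w \wedge z R^2 w))

This is a Sahlqvist (Geach-type) schema ◇^0□^0q → □^2◇^2q.
Minimal-valuation argument: fix x; take any y with xR^0y and any z with xR^2z. Set V(q) to the set of worlds R-reachable from y in exactly 0 steps. Then □^0q holds at y, so the antecedent holds at x; validity forces ◇^2q at z, giving a w with zR^2w and yR^0w.
First-order correspondent: \forall x \forall z (x R^2 z \to \exists w (x = w \wedge z R^2 w)).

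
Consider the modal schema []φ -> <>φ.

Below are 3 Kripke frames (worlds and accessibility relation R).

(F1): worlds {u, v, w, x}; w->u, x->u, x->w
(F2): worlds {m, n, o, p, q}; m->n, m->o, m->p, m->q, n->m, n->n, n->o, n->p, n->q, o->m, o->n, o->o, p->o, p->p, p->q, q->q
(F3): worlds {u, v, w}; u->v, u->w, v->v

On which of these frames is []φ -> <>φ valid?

Frame correspondent (Sahlqvist): forall x exists y Rxy — i.e. seriality.
(F1): fails — world u has no successor.
(F2): condition met.
(F3): fails — world w has no successor.
Valid on: (F2).

(F2)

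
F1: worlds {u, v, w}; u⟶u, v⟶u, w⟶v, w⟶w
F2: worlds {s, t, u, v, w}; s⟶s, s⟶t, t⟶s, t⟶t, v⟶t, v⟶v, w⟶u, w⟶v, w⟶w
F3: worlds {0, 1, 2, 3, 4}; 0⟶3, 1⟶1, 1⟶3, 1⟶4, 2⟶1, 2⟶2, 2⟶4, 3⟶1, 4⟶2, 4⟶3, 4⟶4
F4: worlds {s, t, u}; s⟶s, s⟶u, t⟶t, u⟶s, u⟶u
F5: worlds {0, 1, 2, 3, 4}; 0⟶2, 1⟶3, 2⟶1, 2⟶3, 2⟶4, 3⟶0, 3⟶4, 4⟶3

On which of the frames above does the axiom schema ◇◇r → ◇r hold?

F4

The schema corresponds to transitivity: ∀x ∀y ∀z (Rxy ∧ Ryz → Rxz).
F1: fails — Rwv and Rvu but not Rwu.
F2: fails — Rvt and Rts but not Rvs.
F3: fails — R31 and R14 but not R34.
F4: ✓.
F5: fails — R34 and R43 but not R33.
Valid on: F4.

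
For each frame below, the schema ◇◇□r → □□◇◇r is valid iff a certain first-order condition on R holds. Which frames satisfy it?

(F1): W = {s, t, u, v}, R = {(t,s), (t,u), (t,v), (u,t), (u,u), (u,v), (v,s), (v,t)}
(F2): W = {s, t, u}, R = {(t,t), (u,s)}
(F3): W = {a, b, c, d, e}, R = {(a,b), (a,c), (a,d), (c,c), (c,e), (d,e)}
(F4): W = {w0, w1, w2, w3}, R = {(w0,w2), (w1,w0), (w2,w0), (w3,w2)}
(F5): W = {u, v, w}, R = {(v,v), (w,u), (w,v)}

(F2), (F5)

The schema corresponds to a generalized confluence (Geach) condition: ∀x ∀y ∀z ((xR²y ∧ xR²z) → ∃w (yRw ∧ zR²w)).
(F1): fails — tR²s, tR²s but no w with sRw and sR²w.
(F2): satisfies the condition.
(F3): fails — aR²c, aR²e but no w with cRw and eR²w.
(F4): fails — w0R²w0, w0R²w0 but no w with w0Rw and w0R²w.
(F5): satisfies the condition.
Valid on: (F2), (F5).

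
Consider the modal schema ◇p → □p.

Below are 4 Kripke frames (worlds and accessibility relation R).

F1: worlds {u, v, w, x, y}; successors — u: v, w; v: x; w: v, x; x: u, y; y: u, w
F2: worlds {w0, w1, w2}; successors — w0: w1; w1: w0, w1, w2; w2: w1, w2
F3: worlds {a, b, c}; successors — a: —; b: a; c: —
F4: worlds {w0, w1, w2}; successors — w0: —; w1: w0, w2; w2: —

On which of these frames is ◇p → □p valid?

This is the axiom for partial functionality; its first-order frame correspondent is ∀x ∀y ∀z (Rxy ∧ Rxz → y = z).
F1: fails — u sees both v and w.
F2: fails — w1 sees both w0 and w1.
F3: holds.
F4: fails — w1 sees both w0 and w2.

F3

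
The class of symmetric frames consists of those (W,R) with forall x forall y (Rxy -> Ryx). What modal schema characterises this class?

r → □◇r

This is symmetry; the standard corresponding axiom is B: r → □◇r.
Suppose r→□◇r is valid. Take Rxy and set V(r)={x}. Then r at x, so □◇r at x, so ◇r at y, so some z with Ryz has r; z=x, i.e. Ryx.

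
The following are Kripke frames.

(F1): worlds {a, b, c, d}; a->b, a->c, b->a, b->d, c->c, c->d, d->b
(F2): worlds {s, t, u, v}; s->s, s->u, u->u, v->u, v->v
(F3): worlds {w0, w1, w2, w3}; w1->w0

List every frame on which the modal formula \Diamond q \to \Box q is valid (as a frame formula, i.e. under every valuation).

(F3)

The schema corresponds to partial functionality: \forall x \forall y \forall z (Rxy \wedge Rxz \to y = z).
(F1): fails — a sees both b and c.
(F2): fails — s sees both s and u.
(F3): ✓.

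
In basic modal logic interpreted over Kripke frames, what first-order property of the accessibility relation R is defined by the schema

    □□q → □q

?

density

Suppose □□q→□q is valid. Take Rxy and set V(q)={w : xR²w}. Then □□q at x, so □q at x, so q at y, i.e. ∃z(Rxz∧Rzy).
Conversely, on a frame with density the schema holds at every world under every valuation.
So the correspondent is density.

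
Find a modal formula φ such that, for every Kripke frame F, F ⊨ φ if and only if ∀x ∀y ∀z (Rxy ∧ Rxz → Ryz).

This is the Euclidean property; the standard corresponding axiom is 5: ◇ψ → □◇ψ.
Suppose ◇ψ→□◇ψ is valid. Take Rxy, Rxz and set V(ψ)={y}. Then ◇ψ at x, so □◇ψ at x, so ◇ψ at z, so some w with Rzw has ψ; w=y, i.e. Rzy. By symmetry of the argument, Ryz.

◇ψ → □◇ψ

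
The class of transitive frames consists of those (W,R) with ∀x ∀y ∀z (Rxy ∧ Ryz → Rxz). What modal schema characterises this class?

□q → □□q

The condition is transitivity. The 4 schema □q → □□q defines it.
Suppose □q→□□q is valid. Take Rxy, Ryz and set V(q)={w : Rxw}. Then □q at x, so □□q at x, so □q at y, so q at z, i.e. Rxz.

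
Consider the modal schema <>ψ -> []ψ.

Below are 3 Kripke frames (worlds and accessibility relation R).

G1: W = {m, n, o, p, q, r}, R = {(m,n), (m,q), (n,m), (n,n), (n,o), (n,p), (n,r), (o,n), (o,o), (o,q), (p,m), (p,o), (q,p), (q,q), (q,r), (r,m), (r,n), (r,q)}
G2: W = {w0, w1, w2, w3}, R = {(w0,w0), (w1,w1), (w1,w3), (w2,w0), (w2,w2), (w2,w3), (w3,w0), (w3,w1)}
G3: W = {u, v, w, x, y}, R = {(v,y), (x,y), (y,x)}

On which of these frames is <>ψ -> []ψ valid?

G3

Frame correspondent (Sahlqvist): forall x forall y forall z (Rxy & Rxz -> y = z) — i.e. partial functionality.
G1: fails — m sees both n and q.
G2: fails — w1 sees both w1 and w3.
G3: ✓.
Valid on: G3.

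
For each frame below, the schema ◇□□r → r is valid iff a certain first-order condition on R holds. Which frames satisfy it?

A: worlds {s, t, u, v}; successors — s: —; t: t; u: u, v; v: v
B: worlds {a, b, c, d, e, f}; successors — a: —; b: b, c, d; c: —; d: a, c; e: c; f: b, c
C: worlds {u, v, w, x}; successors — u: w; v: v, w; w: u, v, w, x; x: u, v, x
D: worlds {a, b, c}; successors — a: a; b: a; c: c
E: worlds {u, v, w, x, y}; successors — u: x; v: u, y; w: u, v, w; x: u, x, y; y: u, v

C

This is the axiom for a generalized confluence (Geach) condition; its first-order frame correspondent is ∀x ∀y (xRy → ∃w (yR²w ∧ x = w)).
A: fails — uRv but no w with vR²w and u=w.
B: fails — bRc but no w with cR²w and b=w.
C: satisfies the condition.
D: fails — bRa but no w with aR²w and b=w.
E: fails — vRu but no t with uR²t and v=t.
Valid on: C.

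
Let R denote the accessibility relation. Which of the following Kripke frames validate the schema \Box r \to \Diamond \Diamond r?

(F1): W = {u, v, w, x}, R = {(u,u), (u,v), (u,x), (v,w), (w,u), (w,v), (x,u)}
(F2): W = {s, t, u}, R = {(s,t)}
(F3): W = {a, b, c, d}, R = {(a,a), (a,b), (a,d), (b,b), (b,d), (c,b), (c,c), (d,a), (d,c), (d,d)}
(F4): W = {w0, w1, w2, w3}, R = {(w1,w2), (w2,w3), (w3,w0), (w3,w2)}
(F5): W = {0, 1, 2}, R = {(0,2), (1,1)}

This is the axiom for a generalized confluence (Geach) condition; its first-order frame correspondent is \forall x \exists w (xRw \wedge x R^2 w).
(F1): fails — at v but no t with vRt and vR²t.
(F2): fails — at s but no w with sRw and sR²w.
(F3): ✓.
(F4): fails — at w0 but no w with w0Rw and w0R²w.
(F5): fails — at 0 but no w with 0Rw and 0R²w.

(F3)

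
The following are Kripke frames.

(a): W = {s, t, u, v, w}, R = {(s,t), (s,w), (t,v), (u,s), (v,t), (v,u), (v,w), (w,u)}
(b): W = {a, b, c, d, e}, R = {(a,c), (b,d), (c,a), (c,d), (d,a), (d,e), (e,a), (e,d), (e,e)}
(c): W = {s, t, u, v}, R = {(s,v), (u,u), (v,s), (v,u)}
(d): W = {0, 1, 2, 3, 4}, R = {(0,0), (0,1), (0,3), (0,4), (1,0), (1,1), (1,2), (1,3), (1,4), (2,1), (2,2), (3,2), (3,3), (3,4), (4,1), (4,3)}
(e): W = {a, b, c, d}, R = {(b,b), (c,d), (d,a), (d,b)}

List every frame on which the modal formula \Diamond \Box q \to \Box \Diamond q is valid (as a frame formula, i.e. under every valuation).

(d)

This is the axiom for convergence; its first-order frame correspondent is \forall x \forall y \forall z (Rxy \wedge Rxz \to \exists w (Ryw \wedge Rzw)).
(a): fails — Rsw and Rst but w and t have no common successor.
(b): fails — Rcd and Rca but d and a have no common successor.
(c): fails — Rvu and Rvs but u and s have no common successor.
(d): condition met.
(e): fails — Rdb and Rda but b and a have no common successor.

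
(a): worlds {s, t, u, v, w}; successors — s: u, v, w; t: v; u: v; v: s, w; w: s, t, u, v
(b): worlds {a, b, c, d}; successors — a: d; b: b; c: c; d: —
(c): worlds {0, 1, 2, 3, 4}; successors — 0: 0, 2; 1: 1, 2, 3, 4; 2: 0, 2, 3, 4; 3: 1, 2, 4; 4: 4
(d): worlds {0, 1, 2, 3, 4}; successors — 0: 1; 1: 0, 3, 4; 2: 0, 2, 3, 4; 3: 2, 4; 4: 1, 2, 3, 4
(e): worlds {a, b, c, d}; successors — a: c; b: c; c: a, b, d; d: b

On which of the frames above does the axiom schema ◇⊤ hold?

The schema corresponds to seriality: ∀x ∃y Rxy.
(a): holds.
(b): fails — world d has no successor.
(c): holds.
(d): holds.
(e): holds.

(a), (c), (d), (e)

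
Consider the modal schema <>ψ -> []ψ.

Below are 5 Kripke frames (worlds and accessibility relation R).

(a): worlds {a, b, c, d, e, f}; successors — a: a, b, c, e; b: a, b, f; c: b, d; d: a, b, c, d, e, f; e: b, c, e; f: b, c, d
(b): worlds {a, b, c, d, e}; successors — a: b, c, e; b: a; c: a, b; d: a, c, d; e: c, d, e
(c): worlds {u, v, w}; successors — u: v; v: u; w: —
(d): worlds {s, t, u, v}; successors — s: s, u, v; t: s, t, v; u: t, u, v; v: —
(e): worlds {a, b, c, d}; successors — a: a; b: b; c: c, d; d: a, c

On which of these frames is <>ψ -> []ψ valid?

(c)

The schema corresponds to partial functionality: forall x forall y forall z (Rxy & Rxz -> y = z).
(a): fails — a sees both a and b.
(b): fails — a sees both b and c.
(c): holds.
(d): fails — s sees both s and u.
(e): fails — c sees both c and d.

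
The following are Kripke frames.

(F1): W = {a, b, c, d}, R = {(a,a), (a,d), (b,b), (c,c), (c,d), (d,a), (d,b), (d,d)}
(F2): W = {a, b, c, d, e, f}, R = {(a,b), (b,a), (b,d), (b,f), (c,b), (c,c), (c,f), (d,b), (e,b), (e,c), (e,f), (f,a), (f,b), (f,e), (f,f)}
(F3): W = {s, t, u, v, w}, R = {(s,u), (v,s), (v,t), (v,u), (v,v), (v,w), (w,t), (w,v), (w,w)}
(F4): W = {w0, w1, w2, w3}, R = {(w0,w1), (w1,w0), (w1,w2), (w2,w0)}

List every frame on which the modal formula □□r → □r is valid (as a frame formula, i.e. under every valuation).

Frame correspondent (Sahlqvist): ∀x ∀y (Rxy → ∃z (Rxz ∧ Rzy)) — i.e. density.
(F1): ✓.
(F2): fails — Rab but no z with Raz and Rzb.
(F3): fails — Rsu but no z with Rsz and Rzu.
(F4): fails — Rw1w2 but no z with Rw1z and Rzw2.
Valid on: (F1).

(F1)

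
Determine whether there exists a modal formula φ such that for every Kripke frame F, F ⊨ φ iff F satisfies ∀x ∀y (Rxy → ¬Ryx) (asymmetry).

Modal frame validity is preserved under surjective bounded morphisms.
The 4-cycle (worlds s,t,u,v with s→t→u→v→s) is asymmetric. Mapping every world to a single reflexive point • is a surjective bounded morphism, and the reflexive point is not asymmetric (R•• but asymmetry requires ¬R••).
So the class is not modally definable.

No — not modally definable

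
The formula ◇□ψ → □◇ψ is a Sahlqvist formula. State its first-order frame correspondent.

convergence

Suppose ◇□ψ→□◇ψ is valid. Take Rxy, Rxz and set V(ψ)={w : Ryw}. Then □ψ at y so ◇□ψ at x, so □◇ψ at x, so ◇ψ at z, giving w with Rzw and Ryw.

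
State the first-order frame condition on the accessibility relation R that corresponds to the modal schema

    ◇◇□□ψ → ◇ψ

This is a Sahlqvist (Geach-type) schema ◇^2□^2ψ → □^0◇^1ψ.
Minimal-valuation argument: fix x; take any y with xR^2y and any z with xR^0z. Set V(ψ) to the set of worlds R-reachable from y in exactly 2 steps. Then □^2ψ holds at y, so the antecedent holds at x; validity forces ◇^1ψ at z, giving a w with zR^1w and yR^2w.
First-order correspondent: ∀x ∀y (xR²y → ∃w (yR²w ∧ xRw)).

∀x ∀y (xR²y → ∃w (yR²w ∧ xRw))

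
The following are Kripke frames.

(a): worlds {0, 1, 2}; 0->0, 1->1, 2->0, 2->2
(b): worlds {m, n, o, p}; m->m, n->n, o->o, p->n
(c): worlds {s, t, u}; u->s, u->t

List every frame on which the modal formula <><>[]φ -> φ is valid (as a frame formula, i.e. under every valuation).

The schema corresponds to a generalized confluence (Geach) condition: forall x forall y (x R^2 y -> exists w (yRw & x = w)).
(a): fails — 2R²0 but no w with 0Rw and 2=w.
(b): fails — pR²n but no w with nRw and p=w.
(c): condition met.
Valid on: (c).

(c)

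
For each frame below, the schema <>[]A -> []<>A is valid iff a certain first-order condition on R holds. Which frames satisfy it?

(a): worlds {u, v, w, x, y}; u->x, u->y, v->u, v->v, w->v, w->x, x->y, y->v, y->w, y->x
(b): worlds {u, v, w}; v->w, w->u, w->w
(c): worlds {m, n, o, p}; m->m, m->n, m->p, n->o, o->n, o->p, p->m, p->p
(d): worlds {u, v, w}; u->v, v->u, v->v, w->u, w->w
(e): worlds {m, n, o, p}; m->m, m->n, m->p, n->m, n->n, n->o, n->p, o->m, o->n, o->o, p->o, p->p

The schema corresponds to convergence: forall x forall y forall z (Rxy & Rxz -> exists w (Ryw & Rzw)).
(a): fails — Rux and Ruy but x and y have no common successor.
(b): fails — Rww and Rwu but w and u have no common successor.
(c): fails — Rmm and Rmn but m and n have no common successor.
(d): fails — Rww and Rwu but w and u have no common successor.
(e): condition met.

(e)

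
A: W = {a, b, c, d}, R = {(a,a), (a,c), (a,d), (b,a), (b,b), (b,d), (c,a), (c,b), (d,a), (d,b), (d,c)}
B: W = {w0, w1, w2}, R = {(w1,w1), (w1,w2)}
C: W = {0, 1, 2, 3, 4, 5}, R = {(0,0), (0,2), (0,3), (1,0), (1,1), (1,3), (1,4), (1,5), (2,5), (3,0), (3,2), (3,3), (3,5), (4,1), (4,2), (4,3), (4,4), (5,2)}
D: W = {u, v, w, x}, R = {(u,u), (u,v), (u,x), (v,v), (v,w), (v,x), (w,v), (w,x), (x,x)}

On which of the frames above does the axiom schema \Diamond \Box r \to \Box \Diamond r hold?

A, D

The schema corresponds to convergence: \forall x \forall y \forall z (Rxy \wedge Rxz \to \exists w (Ryw \wedge Rzw)).
A: ✓.
B: fails — Rw1w2 and Rw1w2 but w2 and w2 have no common successor.
C: fails — R00 and R02 but 0 and 2 have no common successor.
D: ✓.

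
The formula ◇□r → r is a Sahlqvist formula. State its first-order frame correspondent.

Replacing r by ¬r and contraposing gives the equivalent schema r → □◇r.
Suppose r→□◇r is valid. Take Rxy and set V(r)={x}. Then r at x, so □◇r at x, so ◇r at y, so some z with Ryz has r; z=x, i.e. Ryx.
Conversely, on a frame with symmetry the schema holds at every world under every valuation.
Frame condition: ∀x ∀y (Rxy → Ryx).

Symmetry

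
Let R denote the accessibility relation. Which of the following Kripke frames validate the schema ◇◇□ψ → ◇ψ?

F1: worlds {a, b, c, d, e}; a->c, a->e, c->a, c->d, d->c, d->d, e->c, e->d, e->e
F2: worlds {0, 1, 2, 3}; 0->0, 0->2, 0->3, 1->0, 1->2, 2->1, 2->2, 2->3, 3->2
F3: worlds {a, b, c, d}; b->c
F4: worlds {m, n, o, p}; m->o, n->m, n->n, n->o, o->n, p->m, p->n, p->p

Frame correspondent (Sahlqvist): ∀x ∀y (xR²y → ∃w (yRw ∧ xRw)) — i.e. a generalized confluence (Geach) condition.
F1: fails — aR²c but no w with cRw and aRw.
F2: satisfies the condition.
F3: satisfies the condition.
F4: fails — oR²m but no w with mRw and oRw.
Valid on: F2, F3.

F2, F3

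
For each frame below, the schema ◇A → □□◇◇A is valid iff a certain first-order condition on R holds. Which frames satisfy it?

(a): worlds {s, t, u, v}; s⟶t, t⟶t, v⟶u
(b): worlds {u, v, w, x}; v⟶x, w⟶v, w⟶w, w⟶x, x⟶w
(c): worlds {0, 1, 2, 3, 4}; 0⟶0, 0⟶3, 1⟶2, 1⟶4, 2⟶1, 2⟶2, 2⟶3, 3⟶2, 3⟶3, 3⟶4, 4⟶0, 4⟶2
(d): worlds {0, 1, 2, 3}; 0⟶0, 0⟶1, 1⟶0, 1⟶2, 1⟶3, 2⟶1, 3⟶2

(a)

Frame correspondent (Sahlqvist): ∀x ∀y ∀z ((xRy ∧ xR²z) → ∃w (y = w ∧ zR²w)) — i.e. a generalized confluence (Geach) condition.
(a): holds.
(b): fails — wRv, wR²v but no t with v=t and vR²t.
(c): fails — 0R0, 0R²2 but no w with 0=w and 2R²w.
(d): fails — 0R0, 0R²3 but no w with 0=w and 3R²w.
Valid on: (a).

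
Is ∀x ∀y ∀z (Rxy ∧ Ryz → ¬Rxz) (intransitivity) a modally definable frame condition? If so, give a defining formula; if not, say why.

Not modally definable

Any modally definable frame class is closed under surjective bounded morphisms.
The 3-cycle (worlds s,t,u with s→t→u→s) is intransitive. Mapping every world to a single reflexive point • is a surjective bounded morphism; the reflexive point is not intransitive (R••∧R•• but R••).
So the class is not modally definable.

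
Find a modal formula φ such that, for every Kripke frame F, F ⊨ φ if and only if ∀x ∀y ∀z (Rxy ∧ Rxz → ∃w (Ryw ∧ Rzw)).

A defining formula is ◇□q → □◇q (the .2 axiom).
Suppose ◇□q→□◇q is valid. Take Rxy, Rxz and set V(q)={w : Ryw}. Then □q at y so ◇□q at x, so □◇q at x, so ◇q at z, giving w with Rzw and Ryw.

◇□q → □◇q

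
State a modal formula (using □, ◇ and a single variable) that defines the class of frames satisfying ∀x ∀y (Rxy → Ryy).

□(□p → p)

A defining formula is □(□p → p) (the T□ axiom).
Suppose □(□p→p) is valid. Take Rxy and set V(p)={w : Ryw}. Then at y, □p holds; since □(□p→p) at x, □p→p at y, so p at y, i.e. Ryy.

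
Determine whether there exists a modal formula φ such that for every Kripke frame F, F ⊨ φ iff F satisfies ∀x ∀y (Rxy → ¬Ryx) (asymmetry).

Not modally definable

If a class were modally definable it would be closed under surjective bounded morphisms (Goldblatt–Thomason).
The 4-cycle (worlds a,b,c,d with a→b→c→d→a) is asymmetric. Mapping every world to a single reflexive point • is a surjective bounded morphism, and the reflexive point is not asymmetric (R•• but asymmetry requires ¬R••).
So no modal formula (or set of formulas) defines exactly the asymmetric frames.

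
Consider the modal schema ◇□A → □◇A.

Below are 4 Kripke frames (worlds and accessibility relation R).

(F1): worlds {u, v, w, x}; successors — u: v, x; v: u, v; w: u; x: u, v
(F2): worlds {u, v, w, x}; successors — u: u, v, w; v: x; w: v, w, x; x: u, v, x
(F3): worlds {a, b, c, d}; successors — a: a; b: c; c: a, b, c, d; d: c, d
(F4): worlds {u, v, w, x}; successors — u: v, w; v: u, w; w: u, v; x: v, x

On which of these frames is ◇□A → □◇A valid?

(F1)

Frame correspondent (Sahlqvist): ∀x ∀y ∀z (Rxy ∧ Rxz → ∃w (Ryw ∧ Rzw)) — i.e. convergence.
(F1): holds.
(F2): fails — Ruv and Ruu but v and u have no common successor.
(F3): fails — Rcd and Rca but d and a have no common successor.
(F4): fails — Rxx and Rxv but x and v have no common successor.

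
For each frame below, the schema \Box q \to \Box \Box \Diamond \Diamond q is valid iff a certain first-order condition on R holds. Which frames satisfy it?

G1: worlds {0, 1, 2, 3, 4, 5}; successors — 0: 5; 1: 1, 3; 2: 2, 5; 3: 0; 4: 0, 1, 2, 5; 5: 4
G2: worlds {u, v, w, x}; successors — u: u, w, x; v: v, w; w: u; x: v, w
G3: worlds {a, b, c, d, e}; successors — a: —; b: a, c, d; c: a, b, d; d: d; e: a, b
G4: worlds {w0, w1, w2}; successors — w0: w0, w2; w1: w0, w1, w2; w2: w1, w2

The schema corresponds to a generalized confluence (Geach) condition: \forall x \forall z (x R^2 z \to \exists w (xRw \wedge z R^2 w)).
G1: fails — 1R²0 but no w with 1Rw and 0R²w.
G2: ✓.
G3: fails — bR²a but no w with bRw and aR²w.
G4: ✓.

G2, G4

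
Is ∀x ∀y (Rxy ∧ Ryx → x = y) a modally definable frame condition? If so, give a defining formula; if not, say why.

No — not modally definable

If a class were modally definable it would be closed under surjective bounded morphisms (Goldblatt–Thomason).
The 4-cycle (worlds a,b,c,d with a→b→c→d→a) is antisymmetric. Sending even-indexed worlds to s and odd-indexed worlds to t is a surjective bounded morphism onto the two-world frame with s↔t, which is not antisymmetric.
So no modal formula (or set of formulas) defines exactly the antisymmetric frames.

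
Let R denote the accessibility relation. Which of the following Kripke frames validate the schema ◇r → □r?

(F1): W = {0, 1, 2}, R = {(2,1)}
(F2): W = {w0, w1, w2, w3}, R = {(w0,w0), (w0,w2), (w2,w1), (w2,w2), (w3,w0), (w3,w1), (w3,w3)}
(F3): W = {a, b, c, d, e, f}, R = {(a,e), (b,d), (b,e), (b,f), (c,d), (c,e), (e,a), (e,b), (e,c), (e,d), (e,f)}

(F1)

Frame correspondent (Sahlqvist): ∀x ∀y ∀z (Rxy ∧ Rxz → y = z) — i.e. partial functionality.
(F1): holds.
(F2): fails — w0 sees both w0 and w2.
(F3): fails — b sees both d and e.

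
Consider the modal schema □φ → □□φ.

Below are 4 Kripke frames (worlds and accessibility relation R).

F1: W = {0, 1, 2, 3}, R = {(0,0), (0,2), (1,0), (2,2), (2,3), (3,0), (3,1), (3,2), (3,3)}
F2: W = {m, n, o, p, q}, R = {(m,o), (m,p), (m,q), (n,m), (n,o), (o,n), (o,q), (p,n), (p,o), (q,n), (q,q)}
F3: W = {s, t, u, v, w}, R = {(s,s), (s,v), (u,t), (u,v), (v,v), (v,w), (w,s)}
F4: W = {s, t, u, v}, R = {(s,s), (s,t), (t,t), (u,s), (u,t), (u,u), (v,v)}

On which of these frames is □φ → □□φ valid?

The schema corresponds to transitivity: ∀x ∀y ∀z (Rxy ∧ Ryz → Rxz).
F1: fails — R10 and R02 but not R12.
F2: fails — Ron and Rno but not Roo.
F3: fails — Ruv and Rvw but not Ruw.
F4: ✓.
Valid on: F4.

F4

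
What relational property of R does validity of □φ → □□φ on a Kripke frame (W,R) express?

Transitivity

Suppose □φ→□□φ is valid. Take Rxy, Ryz and set V(φ)={w : Rxw}. Then □φ at x, so □□φ at x, so □φ at y, so φ at z, i.e. Rxz.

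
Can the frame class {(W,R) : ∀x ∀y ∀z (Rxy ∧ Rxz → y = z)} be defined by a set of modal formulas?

Definable; ◇r → □r defines it

Yes: it is partial functionality, defined by the CD schema ◇r → □r.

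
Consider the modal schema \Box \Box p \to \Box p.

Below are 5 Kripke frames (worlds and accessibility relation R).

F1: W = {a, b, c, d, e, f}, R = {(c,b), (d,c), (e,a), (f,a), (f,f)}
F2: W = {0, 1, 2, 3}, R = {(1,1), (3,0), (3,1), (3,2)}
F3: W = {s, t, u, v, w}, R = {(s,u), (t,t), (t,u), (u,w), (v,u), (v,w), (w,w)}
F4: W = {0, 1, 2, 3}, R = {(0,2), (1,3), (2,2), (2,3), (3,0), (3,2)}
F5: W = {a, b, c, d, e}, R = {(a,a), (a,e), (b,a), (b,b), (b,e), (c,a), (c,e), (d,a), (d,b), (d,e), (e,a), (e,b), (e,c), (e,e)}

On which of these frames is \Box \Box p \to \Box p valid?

Frame correspondent (Sahlqvist): \forall x \forall y (Rxy \to \exists z (Rxz \wedge Rzy)) — i.e. density.
F1: fails — Rdc but no z with Rdz and Rzc.
F2: fails — R32 but no z with R3z and Rz2.
F3: fails — Rvu but no z with Rvz and Rzu.
F4: fails — R13 but no z with R1z and Rz3.
F5: ✓.
Valid on: F5.

F5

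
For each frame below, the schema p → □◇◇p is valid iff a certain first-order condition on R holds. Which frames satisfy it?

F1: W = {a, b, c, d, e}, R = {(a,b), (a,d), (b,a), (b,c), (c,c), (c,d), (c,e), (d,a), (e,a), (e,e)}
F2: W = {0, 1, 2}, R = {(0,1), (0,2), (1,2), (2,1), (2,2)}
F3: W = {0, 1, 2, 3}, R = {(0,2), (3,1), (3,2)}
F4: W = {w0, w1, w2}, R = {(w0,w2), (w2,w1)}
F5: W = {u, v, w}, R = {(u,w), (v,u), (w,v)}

This is the axiom for a generalized confluence (Geach) condition; its first-order frame correspondent is ∀x ∀z (xRz → ∃w (x = w ∧ zR²w)).
F1: fails — aRb but no w with a=w and bR²w.
F2: fails — 0R1 but no w with 0=w and 1R²w.
F3: fails — 0R2 but no w with 0=w and 2R²w.
F4: fails — w0Rw2 but no w with w0=w and w2R²w.
F5: condition met.
Valid on: F5.

F5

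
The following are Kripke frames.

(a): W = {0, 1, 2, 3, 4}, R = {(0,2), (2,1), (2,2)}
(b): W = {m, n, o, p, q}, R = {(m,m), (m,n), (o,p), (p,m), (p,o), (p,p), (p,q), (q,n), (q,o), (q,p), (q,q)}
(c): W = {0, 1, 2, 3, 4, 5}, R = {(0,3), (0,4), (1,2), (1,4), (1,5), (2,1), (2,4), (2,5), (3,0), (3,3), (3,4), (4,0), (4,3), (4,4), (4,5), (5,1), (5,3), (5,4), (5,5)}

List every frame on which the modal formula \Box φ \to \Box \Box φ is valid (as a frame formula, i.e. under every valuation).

The schema corresponds to transitivity: \forall x \forall y \forall z (Rxy \wedge Ryz \to Rxz).
(a): fails — R02 and R21 but not R01.
(b): fails — Rop and Rpm but not Rom.
(c): fails — R34 and R45 but not R35.
Valid on no frame.

none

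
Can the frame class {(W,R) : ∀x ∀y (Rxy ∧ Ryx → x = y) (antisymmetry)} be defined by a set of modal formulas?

Modal frame validity is preserved under surjective bounded morphisms.
The 6-cycle (worlds w0,w1,w2,w3,w4,w5 with w0→w1→w2→w3→w4→w5→w0) is antisymmetric. Sending even-indexed worlds to • and odd-indexed worlds to ∘ is a surjective bounded morphism onto the two-world frame with •↔∘, which is not antisymmetric.
So the class is not modally definable.

Not definable by any modal formula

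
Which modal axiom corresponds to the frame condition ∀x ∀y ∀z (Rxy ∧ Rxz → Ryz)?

A defining formula is ◇ψ → □◇ψ (the 5 axiom).
Suppose ◇ψ→□◇ψ is valid. Take Rxy, Rxz and set V(ψ)={y}. Then ◇ψ at x, so □◇ψ at x, so ◇ψ at z, so some w with Rzw has ψ; w=y, i.e. Rzy. By symmetry of the argument, Ryz.

◇ψ → □◇ψ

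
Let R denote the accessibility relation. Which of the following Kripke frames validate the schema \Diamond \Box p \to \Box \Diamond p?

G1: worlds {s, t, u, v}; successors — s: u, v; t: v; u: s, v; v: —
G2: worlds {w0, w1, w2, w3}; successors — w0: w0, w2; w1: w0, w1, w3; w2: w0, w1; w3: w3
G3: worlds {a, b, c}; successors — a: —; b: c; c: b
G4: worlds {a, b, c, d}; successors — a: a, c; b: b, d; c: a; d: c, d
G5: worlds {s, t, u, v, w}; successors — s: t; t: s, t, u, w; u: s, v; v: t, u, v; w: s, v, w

The schema corresponds to convergence: \forall x \forall y \forall z (Rxy \wedge Rxz \to \exists w (Ryw \wedge Rzw)).
G1: fails — Rsv and Rsv but v and v have no common successor.
G2: fails — Rw1w0 and Rw1w3 but w0 and w3 have no common successor.
G3: condition met.
G4: fails — Rdc and Rdd but c and d have no common successor.
G5: fails — Rts and Rtw but s and w have no common successor.

G3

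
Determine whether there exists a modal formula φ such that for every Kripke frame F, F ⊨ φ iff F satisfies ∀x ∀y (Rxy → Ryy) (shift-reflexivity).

Definable; □(□r → r) defines it

Yes: it is shift-reflexivity, defined by the T□ schema □(□r → r).
Suppose □(□r→r) is valid. Take Rxy and set V(r)={w : Ryw}. Then at y, □r holds; since □(□r→r) at x, □r→r at y, so r at y, i.e. Ryy.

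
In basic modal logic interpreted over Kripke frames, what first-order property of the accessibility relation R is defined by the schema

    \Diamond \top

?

seriality: \forall x \exists y Rxy

This schema is equivalent to the D axiom □r → ◇r.
Its frame correspondent is seriality — \forall x \exists y Rxy.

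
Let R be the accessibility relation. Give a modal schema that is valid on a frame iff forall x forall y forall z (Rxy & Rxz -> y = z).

◇p → □p

A defining formula is ◇p → □p (the CD axiom).
Suppose ◇p→□p is valid. Take Rxy, Rxz and set V(p)={y}. Then ◇p at x, so □p at x, so p at z, i.e. z=y.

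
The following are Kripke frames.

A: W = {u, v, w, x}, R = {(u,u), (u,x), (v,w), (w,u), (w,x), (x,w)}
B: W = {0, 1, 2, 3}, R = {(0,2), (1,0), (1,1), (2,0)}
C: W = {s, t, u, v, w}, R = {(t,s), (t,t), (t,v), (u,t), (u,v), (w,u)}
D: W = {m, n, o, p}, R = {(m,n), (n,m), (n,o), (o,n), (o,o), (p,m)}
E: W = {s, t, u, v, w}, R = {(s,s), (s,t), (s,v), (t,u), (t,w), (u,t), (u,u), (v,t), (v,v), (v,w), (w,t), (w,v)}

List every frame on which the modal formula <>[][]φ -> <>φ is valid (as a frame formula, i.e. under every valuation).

Frame correspondent (Sahlqvist): forall x forall y (xRy -> exists w (y R^2 w & xRw)) — i.e. a generalized confluence (Geach) condition.
A: condition met.
B: condition met.
C: fails — tRs but no w* with sR²w* and tRw*.
D: condition met.
E: condition met.

A, B, D, E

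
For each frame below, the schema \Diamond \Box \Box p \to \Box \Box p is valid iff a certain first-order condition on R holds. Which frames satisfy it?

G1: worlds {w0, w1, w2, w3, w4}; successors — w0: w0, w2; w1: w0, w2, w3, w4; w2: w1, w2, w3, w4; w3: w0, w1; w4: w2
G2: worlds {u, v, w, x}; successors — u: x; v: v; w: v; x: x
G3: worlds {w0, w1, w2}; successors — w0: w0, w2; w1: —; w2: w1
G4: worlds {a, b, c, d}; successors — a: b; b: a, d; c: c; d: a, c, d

Frame correspondent (Sahlqvist): \forall x \forall y \forall z ((xRy \wedge x R^2 z) \to \exists w (y R^2 w \wedge z = w)) — i.e. a generalized confluence (Geach) condition.
G1: fails — w1Rw3, w1R²w1 but no w with w3R²w and w1=w.
G2: condition met.
G3: fails — w0Rw2, w0R²w0 but no w with w2R²w and w0=w.
G4: fails — bRa, bR²b but no w with aR²w and b=w.

G2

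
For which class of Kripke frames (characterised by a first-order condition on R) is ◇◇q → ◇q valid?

This schema is equivalent to the 4 axiom □q → □□q.
Its frame correspondent is transitivity — ∀x ∀y ∀z (Rxy ∧ Ryz → Rxz).

transitivity: ∀x ∀y ∀z (Rxy ∧ Ryz → Rxz)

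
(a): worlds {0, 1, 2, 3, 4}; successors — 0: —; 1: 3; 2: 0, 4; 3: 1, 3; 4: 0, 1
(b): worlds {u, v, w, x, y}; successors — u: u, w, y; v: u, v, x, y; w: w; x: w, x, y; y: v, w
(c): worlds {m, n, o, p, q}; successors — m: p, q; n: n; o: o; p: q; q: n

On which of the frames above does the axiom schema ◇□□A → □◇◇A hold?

This is the axiom for a generalized confluence (Geach) condition; its first-order frame correspondent is ∀x ∀y ∀z ((xRy ∧ xRz) → ∃w (yR²w ∧ zR²w)).
(a): fails — 2R0, 2R0 but no w with 0R²w and 0R²w.
(b): condition met.
(c): condition met.
Valid on: (b), (c).

(b), (c)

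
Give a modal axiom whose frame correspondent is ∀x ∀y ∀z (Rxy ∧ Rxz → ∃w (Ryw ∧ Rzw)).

◇□r → □◇r

This is convergence; the standard corresponding axiom is .2: ◇□r → □◇r.
Suppose ◇□r→□◇r is valid. Take Rxy, Rxz and set V(r)={w : Ryw}. Then □r at y so ◇□r at x, so □◇r at x, so ◇r at z, giving w with Rzw and Ryw.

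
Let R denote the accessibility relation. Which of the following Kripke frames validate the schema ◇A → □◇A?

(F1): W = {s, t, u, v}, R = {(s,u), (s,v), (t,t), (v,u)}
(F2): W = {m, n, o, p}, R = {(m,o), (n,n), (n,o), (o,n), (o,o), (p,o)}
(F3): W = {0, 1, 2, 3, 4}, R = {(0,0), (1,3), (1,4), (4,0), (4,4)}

This is the axiom for the Euclidean property; its first-order frame correspondent is ∀x ∀y ∀z (Rxy ∧ Rxz → Ryz).
(F1): fails — Rsu and Rsu but not Ruu.
(F2): holds.
(F3): fails — R14 and R13 but not R43.

(F2)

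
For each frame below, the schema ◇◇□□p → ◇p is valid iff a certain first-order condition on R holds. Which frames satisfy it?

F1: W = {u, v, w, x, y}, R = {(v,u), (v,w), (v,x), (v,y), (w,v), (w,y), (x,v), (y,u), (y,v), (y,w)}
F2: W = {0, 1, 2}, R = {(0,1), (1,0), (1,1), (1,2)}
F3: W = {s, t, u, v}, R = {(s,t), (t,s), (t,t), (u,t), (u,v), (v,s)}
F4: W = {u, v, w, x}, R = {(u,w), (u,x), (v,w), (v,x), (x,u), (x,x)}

Frame correspondent (Sahlqvist): ∀x ∀y (xR²y → ∃w (yR²w ∧ xRw)) — i.e. a generalized confluence (Geach) condition.
F1: fails — vR²u but no t with uR²t and vRt.
F2: fails — 0R²2 but no w with 2R²w and 0Rw.
F3: ✓.
F4: fails — xR²w but no t with wR²t and xRt.
Valid on: F3.

F3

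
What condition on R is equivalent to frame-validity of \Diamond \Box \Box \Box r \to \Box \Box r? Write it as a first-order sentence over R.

\forall x \forall y \forall z ((xRy \wedge x R^2 z) \to \exists w (y R^3 w \wedge z = w))

This is a Sahlqvist (Geach-type) schema ◇^1□^3r → □^2◇^0r.
Minimal-valuation argument: fix x; take any y with xR^1y and any z with xR^2z. Set V(r) to the set of worlds R-reachable from y in exactly 3 steps. Then □^3r holds at y, so the antecedent holds at x; validity forces ◇^0r at z, giving a w with zR^0w and yR^3w.
First-order correspondent: \forall x \forall y \forall z ((xRy \wedge x R^2 z) \to \exists w (y R^3 w \wedge z = w)).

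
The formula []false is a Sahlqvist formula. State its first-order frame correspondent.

□⊥ is valid iff no world has any successor (otherwise □⊥ fails at any world with one).

Emptiness of R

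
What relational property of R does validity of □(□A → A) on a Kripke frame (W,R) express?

Suppose □(□A→A) is valid. Take Rxy and set V(A)={w : Ryw}. Then at y, □A holds; since □(□A→A) at x, □A→A at y, so A at y, i.e. Ryy.
Conversely, any frame satisfying ∀x ∀y (Rxy → Ryy) validates the schema.
Frame condition: ∀x ∀y (Rxy → Ryy).

shift-reflexivity: ∀x ∀y (Rxy → Ryy)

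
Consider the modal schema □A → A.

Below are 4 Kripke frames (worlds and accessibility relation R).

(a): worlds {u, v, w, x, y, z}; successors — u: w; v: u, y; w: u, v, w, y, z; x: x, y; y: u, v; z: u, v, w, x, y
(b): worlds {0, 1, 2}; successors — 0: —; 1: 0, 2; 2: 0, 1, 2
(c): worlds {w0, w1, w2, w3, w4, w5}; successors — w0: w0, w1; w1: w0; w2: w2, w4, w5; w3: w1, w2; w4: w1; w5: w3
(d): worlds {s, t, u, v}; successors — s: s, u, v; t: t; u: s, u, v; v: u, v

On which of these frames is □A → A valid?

Frame correspondent (Sahlqvist): ∀x Rxx — i.e. reflexivity.
(a): fails — world u does not see itself.
(b): fails — world 0 does not see itself.
(c): fails — world w1 does not see itself.
(d): ✓.
Valid on: (d).

(d)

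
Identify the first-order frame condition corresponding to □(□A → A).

Suppose □(□A→A) is valid. Take Rxy and set V(A)={w : Ryw}. Then at y, □A holds; since □(□A→A) at x, □A→A at y, so A at y, i.e. Ryy.

shift-reflexivity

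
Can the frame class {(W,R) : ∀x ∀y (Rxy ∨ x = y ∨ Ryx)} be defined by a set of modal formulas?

Not definable by any modal formula

Any modally definable frame class is closed under disjoint unions.
Take 3 disjoint single-world reflexive frames: each is trivially connected, but their disjoint union has 3 worlds with no edge between distinct components, so it is not connected.
So no modal formula (or set of formulas) defines exactly the connected frames.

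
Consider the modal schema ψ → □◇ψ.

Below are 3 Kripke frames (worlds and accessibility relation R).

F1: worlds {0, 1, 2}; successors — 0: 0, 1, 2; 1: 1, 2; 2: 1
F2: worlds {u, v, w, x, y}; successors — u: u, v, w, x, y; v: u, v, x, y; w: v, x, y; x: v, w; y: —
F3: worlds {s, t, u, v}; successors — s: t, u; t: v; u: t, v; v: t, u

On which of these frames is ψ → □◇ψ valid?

none

The schema corresponds to symmetry: ∀x ∀y (Rxy → Ryx).
F1: fails — R02 but not R20.
F2: fails — Ruw but not Rwu.
F3: fails — Rut but not Rtu.
Valid on no frame.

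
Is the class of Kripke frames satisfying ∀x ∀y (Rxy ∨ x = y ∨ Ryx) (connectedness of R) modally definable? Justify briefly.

No

If a class were modally definable it would be closed under disjoint unions (Goldblatt–Thomason).
Take 3 disjoint single-world reflexive frames: each is trivially connected, but their disjoint union has 3 worlds with no edge between distinct components, so it is not connected.
Hence connectedness of R is not modally definable.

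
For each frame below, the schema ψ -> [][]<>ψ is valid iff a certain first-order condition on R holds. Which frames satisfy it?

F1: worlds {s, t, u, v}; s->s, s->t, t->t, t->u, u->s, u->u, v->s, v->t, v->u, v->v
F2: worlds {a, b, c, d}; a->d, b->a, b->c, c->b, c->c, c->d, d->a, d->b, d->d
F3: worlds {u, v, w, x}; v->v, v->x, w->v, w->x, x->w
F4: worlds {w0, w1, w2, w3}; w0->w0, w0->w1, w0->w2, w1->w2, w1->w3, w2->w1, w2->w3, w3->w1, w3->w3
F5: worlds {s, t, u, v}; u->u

Frame correspondent (Sahlqvist): forall x forall z (x R^2 z -> exists w (x = w & zRw)) — i.e. a generalized confluence (Geach) condition.
F1: fails — sR²t but no w with s=w and tRw.
F2: fails — aR²a but no w with a=w and aRw.
F3: fails — vR²x but no t with v=t and xRt.
F4: fails — w0R²w1 but no w with w0=w and w1Rw.
F5: condition met.

F5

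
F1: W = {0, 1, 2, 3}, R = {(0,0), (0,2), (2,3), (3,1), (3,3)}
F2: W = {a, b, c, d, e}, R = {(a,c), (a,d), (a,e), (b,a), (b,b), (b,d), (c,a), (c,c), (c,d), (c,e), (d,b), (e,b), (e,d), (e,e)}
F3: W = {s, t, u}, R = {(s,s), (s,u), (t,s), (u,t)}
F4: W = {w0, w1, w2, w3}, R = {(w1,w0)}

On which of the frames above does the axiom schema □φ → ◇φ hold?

This is the axiom for seriality; its first-order frame correspondent is ∀x ∃y Rxy.
F1: fails — world 1 has no successor.
F2: condition met.
F3: condition met.
F4: fails — world w0 has no successor.

F2, F3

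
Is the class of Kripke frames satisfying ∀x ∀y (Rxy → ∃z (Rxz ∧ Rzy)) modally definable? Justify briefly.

Yes: it is density, defined by the C4 schema □□r → □r.
Suppose □□r→□r is valid. Take Rxy and set V(r)={w : xR²w}. Then □□r at x, so □r at x, so r at y, i.e. ∃z(Rxz∧Rzy).

Yes, by □□r → □r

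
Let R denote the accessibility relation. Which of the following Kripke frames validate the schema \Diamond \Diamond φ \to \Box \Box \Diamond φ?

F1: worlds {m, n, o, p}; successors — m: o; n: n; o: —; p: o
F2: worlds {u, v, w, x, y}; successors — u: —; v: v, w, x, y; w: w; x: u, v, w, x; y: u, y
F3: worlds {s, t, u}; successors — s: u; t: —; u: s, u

F1

Frame correspondent (Sahlqvist): \forall x \forall y \forall z ((x R^2 y \wedge x R^2 z) \to \exists w (y = w \wedge zRw)) — i.e. a generalized confluence (Geach) condition.
F1: condition met.
F2: fails — vR²u, vR²u but no t with u=t and uRt.
F3: fails — sR²s, sR²s but no w with s=w and sRw.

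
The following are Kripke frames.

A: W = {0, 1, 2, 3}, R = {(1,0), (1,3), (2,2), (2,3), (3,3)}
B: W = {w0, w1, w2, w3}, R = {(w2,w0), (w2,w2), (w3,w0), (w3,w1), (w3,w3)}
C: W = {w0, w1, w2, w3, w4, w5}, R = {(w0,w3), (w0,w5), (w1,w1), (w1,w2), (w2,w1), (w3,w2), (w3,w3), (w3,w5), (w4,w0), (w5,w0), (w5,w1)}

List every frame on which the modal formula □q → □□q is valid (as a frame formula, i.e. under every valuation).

This is the axiom for transitivity; its first-order frame correspondent is ∀x ∀y ∀z (Rxy ∧ Ryz → Rxz).
A: satisfies the condition.
B: satisfies the condition.
C: fails — Rw3w5 and Rw5w0 but not Rw3w0.
Valid on: A, B.

A, B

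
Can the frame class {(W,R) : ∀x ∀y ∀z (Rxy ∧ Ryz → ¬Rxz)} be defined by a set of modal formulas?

No — not modally definable

If a class were modally definable it would be closed under surjective bounded morphisms (Goldblatt–Thomason).
The 3-cycle (worlds w0,w1,w2 with w0→w1→w2→w0) is intransitive. Mapping every world to a single reflexive point • is a surjective bounded morphism; the reflexive point is not intransitive (R••∧R•• but R••).
So the class is not modally definable.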